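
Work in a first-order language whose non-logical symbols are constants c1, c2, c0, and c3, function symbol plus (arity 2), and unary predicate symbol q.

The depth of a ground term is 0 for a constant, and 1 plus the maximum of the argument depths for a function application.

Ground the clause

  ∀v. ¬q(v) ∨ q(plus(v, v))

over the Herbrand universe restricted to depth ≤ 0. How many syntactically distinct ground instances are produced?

Ground terms of depth ≤ 0:
  Count level by level. With function symbols plus/2, the terms of depth ≤ k are the 4 constants together with each function applied to depth-≤(k−1) tuples, so N_k = 4 + N_{k-1}^2.
  N_0 = 4
  Explicitly: c1, c2, c0, c3.
So there are 4 ground terms available for substitution.
The variable v ranges independently over the available ground terms, and distinct assignments produce distinct instances.
Number of ground instances = 4.

4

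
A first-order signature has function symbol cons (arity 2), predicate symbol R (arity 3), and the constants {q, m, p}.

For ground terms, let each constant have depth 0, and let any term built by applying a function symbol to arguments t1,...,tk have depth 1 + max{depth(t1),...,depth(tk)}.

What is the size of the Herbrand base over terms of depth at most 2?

First count ground terms of depth ≤ 2.
If N_k denotes the number of depth-≤k ground terms, the 3 constants give N_0 = 3, and each function symbol of arity r contributes N_{k-1}^r new terms at level k: N_k = 3 + N_{k-1}^2.
N_0 = 3
N_1 = 3 + 3^2 = 12
N_2 = 3 + 12^2 = 147
So |H| = 147.
A ground atom is a predicate applied to a tuple of terms from H, so the count is the sum over predicates of |H|^arity:
  R: 147^3 = 3176523
Total ground atoms: 3176523.

3176523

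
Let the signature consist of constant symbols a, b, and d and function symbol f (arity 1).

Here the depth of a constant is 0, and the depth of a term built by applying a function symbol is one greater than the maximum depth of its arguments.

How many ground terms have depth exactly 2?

Let N_k = |{terms of depth ≤ k}|. Then N_0 = 3 and N_k = 3 + N_{k-1} for k ≥ 1 (one summand per function symbol, arity giving the exponent).
N_0 = 3
N_1 = 3 + 3 = 6
N_2 = 3 + 6 = 9
Terms of depth exactly 2: N_2 − N_1 = 9 − 6 = 3.

3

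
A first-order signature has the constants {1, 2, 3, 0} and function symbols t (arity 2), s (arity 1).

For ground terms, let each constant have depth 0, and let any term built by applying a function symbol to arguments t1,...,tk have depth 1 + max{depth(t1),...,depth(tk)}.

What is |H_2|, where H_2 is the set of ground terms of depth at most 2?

604

Count level by level. With function symbols t/2, s/1, the terms of depth ≤ k are the 4 constants together with each function applied to depth-≤(k−1) tuples, so N_k = 4 + N_{k-1}^2 + N_{k-1}.
N_0 = 4
N_1 = 4 + 4^2 + 4 = 24
N_2 = 4 + 24^2 + 24 = 604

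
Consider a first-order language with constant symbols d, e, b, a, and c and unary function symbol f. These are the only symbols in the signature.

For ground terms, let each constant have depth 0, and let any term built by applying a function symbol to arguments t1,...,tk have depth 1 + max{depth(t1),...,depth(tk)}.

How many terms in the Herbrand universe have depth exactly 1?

5

Count level by level. With function symbols f/1, the terms of depth ≤ k are the 5 constants together with each function applied to depth-≤(k−1) tuples, so N_k = 5 + N_{k-1}.
N_0 = 5
N_1 = 5 + 5 = 10
Terms of depth exactly 1: N_1 − N_0 = 10 − 5 = 5.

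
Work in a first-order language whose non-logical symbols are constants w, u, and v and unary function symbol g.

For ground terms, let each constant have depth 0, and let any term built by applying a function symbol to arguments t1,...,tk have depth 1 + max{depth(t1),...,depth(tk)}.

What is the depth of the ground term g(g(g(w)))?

depth(g(w)) = 1 + depth(w) = 1 + 0 = 1
depth(g(g(w))) = 1 + depth(g(w)) = 1 + 1 = 2
depth(g(g(g(w)))) = 1 + depth(g(g(w))) = 1 + 2 = 3

3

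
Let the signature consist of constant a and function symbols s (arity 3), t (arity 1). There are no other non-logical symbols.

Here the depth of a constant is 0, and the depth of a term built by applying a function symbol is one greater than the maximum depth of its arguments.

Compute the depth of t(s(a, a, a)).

2

depth(s(a, a, a)) = 1 + max(0, 0, 0) = 1
depth(t(s(a, a, a))) = 1 + depth(s(a, a, a)) = 1 + 1 = 2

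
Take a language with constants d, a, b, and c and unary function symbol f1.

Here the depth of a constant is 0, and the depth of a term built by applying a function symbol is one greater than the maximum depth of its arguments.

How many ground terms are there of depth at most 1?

8

Write N_k for the number of ground terms of depth ≤ k. A term of depth ≤ k is either a constant or a function symbol applied to arguments of depth ≤ k−1, so N_k = 4 + N_{k-1}.
N_0 = 4
N_1 = 4 + 4 = 8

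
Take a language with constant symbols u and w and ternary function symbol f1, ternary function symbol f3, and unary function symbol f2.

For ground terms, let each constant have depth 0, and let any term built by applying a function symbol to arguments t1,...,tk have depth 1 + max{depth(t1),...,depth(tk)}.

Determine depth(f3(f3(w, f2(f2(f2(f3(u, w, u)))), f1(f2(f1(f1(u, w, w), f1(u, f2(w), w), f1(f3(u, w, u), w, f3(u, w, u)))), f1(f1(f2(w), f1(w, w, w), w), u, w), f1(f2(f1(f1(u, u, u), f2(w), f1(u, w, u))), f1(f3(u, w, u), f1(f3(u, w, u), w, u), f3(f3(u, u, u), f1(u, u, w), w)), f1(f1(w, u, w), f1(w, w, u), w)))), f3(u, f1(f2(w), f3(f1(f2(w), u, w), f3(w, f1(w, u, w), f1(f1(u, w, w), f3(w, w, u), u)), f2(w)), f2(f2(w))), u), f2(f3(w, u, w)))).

depth(f3(u, w, u)) = 1 + max(0, 0, 0) = 1
depth(f2(f3(u, w, u))) = 1 + depth(f3(u, w, u)) = 1 + 1 = 2
depth(f2(f2(f3(u, w, u)))) = 1 + depth(f2(f3(u, w, u))) = 1 + 2 = 3
depth(f2(f2(f2(f3(u, w, u))))) = 1 + depth(f2(f2(f3(u, w, u)))) = 1 + 3 = 4
depth(f1(u, w, w)) = 1 + max(0, 0, 0) = 1
depth(f2(w)) = 1 + depth(w) = 1 + 0 = 1
depth(f1(u, f2(w), w)) = 1 + max(0, 1, 0) = 2
depth(f1(f3(u, w, u), w, f3(u, w, u))) = 1 + max(1, 0, 1) = 2
depth(f1(f1(u, w, w), f1(u, f2(w), w), f1(f3(u, w, u), w, f3(u, w, u)))) = 1 + max(1, 2, 2) = 3
depth(f2(f1(f1(u, w, w), f1(u, f2(w), w), f1(f3(u, w, u), w, f3(u, w, u))))) = 1 + depth(f1(f1(u, w, w), f1(u, f2(w), w), f1(f3(u, w, u), w, f3(u, w, u)))) = 1 + 3 = 4
depth(f1(w, w, w)) = 1 + max(0, 0, 0) = 1
depth(f1(f2(w), f1(w, w, w), w)) = 1 + max(1, 1, 0) = 2
depth(f1(f1(f2(w), f1(w, w, w), w), u, w)) = 1 + max(2, 0, 0) = 3
depth(f1(u, u, u)) = 1 + max(0, 0, 0) = 1
depth(f1(u, w, u)) = 1 + max(0, 0, 0) = 1
depth(f1(f1(u, u, u), f2(w), f1(u, w, u))) = 1 + max(1, 1, 1) = 2
depth(f2(f1(f1(u, u, u), f2(w), f1(u, w, u)))) = 1 + depth(f1(f1(u, u, u), f2(w), f1(u, w, u))) = 1 + 2 = 3
depth(f1(f3(u, w, u), w, u)) = 1 + max(1, 0, 0) = 2
depth(f3(u, u, u)) = 1 + max(0, 0, 0) = 1
depth(f1(u, u, w)) = 1 + max(0, 0, 0) = 1
depth(f3(f3(u, u, u), f1(u, u, w), w)) = 1 + max(1, 1, 0) = 2
depth(f1(f3(u, w, u), f1(f3(u, w, u), w, u), f3(f3(u, u, u), f1(u, u, w), w))) = 1 + max(1, 2, 2) = 3
depth(f1(w, u, w)) = 1 + max(0, 0, 0) = 1
depth(f1(w, w, u)) = 1 + max(0, 0, 0) = 1
depth(f1(f1(w, u, w), f1(w, w, u), w)) = 1 + max(1, 1, 0) = 2
depth(f1(f2(f1(f1(u, u, u), f2(w), f1(u, w, u))), f1(f3(u, w, u), f1(f3(u, w, u), w, u), f3(f3(u, u, u), f1(u, u, w), w)), f1(f1(w, u, w), f1(w, w, u), w))) = 1 + max(3, 3, 2) = 4
depth(f1(f2(f1(f1(u, w, w), f1(u, f2(w), w), f1(f3(u, w, u), w, f3(u, w, u)))), f1(f1(f2(w), f1(w, w, w), w), u, w), f1(f2(f1(f1(u, u, u), f2(w), f1(u, w, u))), f1(f3(u, w, u), f1(f3(u, w, u), w, u), f3(f3(u, u, u), f1(u, u, w), w)), f1(f1(w, u, w), f1(w, w, u), w)))) = 1 + max(4, 3, 4) = 5
depth(f3(w, f2(f2(f2(f3(u, w, u)))), f1(f2(f1(f1(u, w, w), f1(u, f2(w), w), f1(f3(u, w, u), w, f3(u, w, u)))), f1(f1(f2(w), f1(w, w, w), w), u, w), f1(f2(f1(f1(u, u, u), f2(w), f1(u, w, u))), f1(f3(u, w, u), f1(f3(u, w, u), w, u), f3(f3(u, u, u), f1(u, u, w), w)), f1(f1(w, u, w), f1(w, w, u), w))))) = 1 + max(0, 4, 5) = 6
depth(f1(f2(w), u, w)) = 1 + max(1, 0, 0) = 2
depth(f3(w, w, u)) = 1 + max(0, 0, 0) = 1
depth(f1(f1(u, w, w), f3(w, w, u), u)) = 1 + max(1, 1, 0) = 2
depth(f3(w, f1(w, u, w), f1(f1(u, w, w), f3(w, w, u), u))) = 1 + max(0, 1, 2) = 3
depth(f3(f1(f2(w), u, w), f3(w, f1(w, u, w), f1(f1(u, w, w), f3(w, w, u), u)), f2(w))) = 1 + max(2, 3, 1) = 4
depth(f2(f2(w))) = 1 + depth(f2(w)) = 1 + 1 = 2
depth(f1(f2(w), f3(f1(f2(w), u, w), f3(w, f1(w, u, w), f1(f1(u, w, w), f3(w, w, u), u)), f2(w)), f2(f2(w)))) = 1 + max(1, 4, 2) = 5
depth(f3(u, f1(f2(w), f3(f1(f2(w), u, w), f3(w, f1(w, u, w), f1(f1(u, w, w), f3(w, w, u), u)), f2(w)), f2(f2(w))), u)) = 1 + max(0, 5, 0) = 6
depth(f3(w, u, w)) = 1 + max(0, 0, 0) = 1
depth(f2(f3(w, u, w))) = 1 + depth(f3(w, u, w)) = 1 + 1 = 2
depth(f3(f3(w, f2(f2(f2(f3(u, w, u)))), f1(f2(f1(f1(u, w, w), f1(u, f2(w), w), f1(f3(u, w, u), w, f3(u, w, u)))), f1(f1(f2(w), f1(w, w, w), w), u, w), f1(f2(f1(f1(u, u, u), f2(w), f1(u, w, u))), f1(f3(u, w, u), f1(f3(u, w, u), w, u), f3(f3(u, u, u), f1(u, u, w), w)), f1(f1(w, u, w), f1(w, w, u), w)))), f3(u, f1(f2(w), f3(f1(f2(w), u, w), f3(w, f1(w, u, w), f1(f1(u, w, w), f3(w, w, u), u)), f2(w)), f2(f2(w))), u), f2(f3(w, u, w)))) = 1 + max(6, 6, 2) = 7

7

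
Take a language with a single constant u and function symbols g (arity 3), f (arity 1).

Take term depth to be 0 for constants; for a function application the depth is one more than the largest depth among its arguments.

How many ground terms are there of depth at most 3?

If N_k denotes the number of depth-≤k ground terms, the 1 constant gives N_0 = 1, and each function symbol of arity r contributes N_{k-1}^r new terms at level k: N_k = 1 + N_{k-1}^3 + N_{k-1}.
N_0 = 1
N_1 = 1 + 1^3 + 1 = 3
N_2 = 1 + 3^3 + 3 = 31
N_3 = 1 + 31^3 + 31 = 29823

29823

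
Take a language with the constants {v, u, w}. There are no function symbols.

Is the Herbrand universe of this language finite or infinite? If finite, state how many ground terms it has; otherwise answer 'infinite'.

There are no function symbols, so every ground term is one of the 3 constants.
The Herbrand universe is {v, u, w}, which is finite with 3 elements.

3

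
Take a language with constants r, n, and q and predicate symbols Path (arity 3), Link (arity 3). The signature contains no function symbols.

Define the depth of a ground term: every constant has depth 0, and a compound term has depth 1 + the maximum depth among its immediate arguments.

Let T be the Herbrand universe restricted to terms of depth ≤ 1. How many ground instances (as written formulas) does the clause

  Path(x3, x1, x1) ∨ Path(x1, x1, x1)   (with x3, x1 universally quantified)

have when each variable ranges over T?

9

Ground terms of depth ≤ 1:
  With no function symbols every ground term is a constant, so there are exactly 3 ground terms at every depth bound.
  N_0 = 3
  N_1 = 3
  Explicitly: r, n, q.
So there are 3 ground terms available for substitution.
There are 2 variables to instantiate (x3, x1), each occurring in at least one literal, so different choices give different ground instances.
Number of ground instances = 3^2 = 9.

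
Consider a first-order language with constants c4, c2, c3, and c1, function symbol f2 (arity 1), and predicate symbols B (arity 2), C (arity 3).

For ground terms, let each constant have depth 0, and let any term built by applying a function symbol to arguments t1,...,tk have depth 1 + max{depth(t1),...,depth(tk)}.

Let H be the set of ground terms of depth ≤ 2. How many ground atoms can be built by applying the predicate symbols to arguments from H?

First count ground terms of depth ≤ 2.
If N_k denotes the number of depth-≤k ground terms, the 4 constants give N_0 = 4, and each function symbol of arity r contributes N_{k-1}^r new terms at level k: N_k = 4 + N_{k-1}.
N_0 = 4
N_1 = 4 + 4 = 8
N_2 = 4 + 8 = 12
Explicitly: c4, c2, c3, c1, f2(c4), f2(c2), f2(c3), f2(c1), f2(f2(c4)), f2(f2(c2)), f2(f2(c3)), f2(f2(c1)).
So |H| = 12.
Each predicate of arity r yields |H|^r ground atoms (one per choice of an r-tuple from H):
  B: 12^2 = 144;  C: 12^3 = 1728
Total ground atoms: 144 + 1728 = 1872.

1872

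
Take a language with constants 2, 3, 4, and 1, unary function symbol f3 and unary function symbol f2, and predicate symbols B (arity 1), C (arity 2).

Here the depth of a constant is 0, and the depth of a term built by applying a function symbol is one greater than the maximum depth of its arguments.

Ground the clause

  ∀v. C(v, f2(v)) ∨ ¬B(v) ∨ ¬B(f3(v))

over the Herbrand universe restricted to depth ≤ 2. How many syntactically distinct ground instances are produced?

28

Ground terms of depth ≤ 2:
  Let N_k count ground terms of depth at most k. Each non-constant term of depth ≤ k is some function symbol applied to depth-≤(k−1) arguments, giving N_k = 4 + N_{k-1} + N_{k-1}.
  N_0 = 4
  N_1 = 4 + 4 + 4 = 12
  N_2 = 4 + 12 + 12 = 28
So there are 28 ground terms available for substitution.
The variable v ranges independently over the available ground terms, and distinct assignments produce distinct instances.
Number of ground instances = 28.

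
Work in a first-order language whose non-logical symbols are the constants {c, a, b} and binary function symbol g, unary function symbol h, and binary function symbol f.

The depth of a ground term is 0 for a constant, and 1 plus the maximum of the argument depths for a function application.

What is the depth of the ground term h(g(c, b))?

depth(g(c, b)) = 1 + max(0, 0) = 1
depth(h(g(c, b))) = 1 + depth(g(c, b)) = 1 + 1 = 2

2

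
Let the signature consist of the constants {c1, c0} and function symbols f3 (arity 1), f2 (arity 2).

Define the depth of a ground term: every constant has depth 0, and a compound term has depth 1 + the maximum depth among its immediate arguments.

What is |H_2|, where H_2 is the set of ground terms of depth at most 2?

74

Let N_k = |{terms of depth ≤ k}|. Then N_0 = 2 and N_k = 2 + N_{k-1} + N_{k-1}^2 for k ≥ 1 (one summand per function symbol, arity giving the exponent).
N_0 = 2
N_1 = 2 + 2 + 2^2 = 8
N_2 = 2 + 8 + 8^2 = 74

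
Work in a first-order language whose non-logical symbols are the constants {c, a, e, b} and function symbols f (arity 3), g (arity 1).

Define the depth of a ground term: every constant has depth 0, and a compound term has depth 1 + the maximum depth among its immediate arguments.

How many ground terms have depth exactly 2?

Let N_k count ground terms of depth at most k. Each non-constant term of depth ≤ k is some function symbol applied to depth-≤(k−1) arguments, giving N_k = 4 + N_{k-1}^3 + N_{k-1}.
N_0 = 4
N_1 = 4 + 4^3 + 4 = 72
N_2 = 4 + 72^3 + 72 = 373324
Terms of depth exactly 2: N_2 − N_1 = 373324 − 72 = 373252.

373252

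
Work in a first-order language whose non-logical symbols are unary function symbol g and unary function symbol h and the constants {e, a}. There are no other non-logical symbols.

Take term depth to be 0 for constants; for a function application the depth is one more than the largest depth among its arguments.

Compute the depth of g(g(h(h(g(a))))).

5

depth(g(a)) = 1 + depth(a) = 1 + 0 = 1
depth(h(g(a))) = 1 + depth(g(a)) = 1 + 1 = 2
depth(h(h(g(a)))) = 1 + depth(h(g(a))) = 1 + 2 = 3
depth(g(h(h(g(a))))) = 1 + depth(h(h(g(a)))) = 1 + 3 = 4
depth(g(g(h(h(g(a)))))) = 1 + depth(g(h(h(g(a))))) = 1 + 4 = 5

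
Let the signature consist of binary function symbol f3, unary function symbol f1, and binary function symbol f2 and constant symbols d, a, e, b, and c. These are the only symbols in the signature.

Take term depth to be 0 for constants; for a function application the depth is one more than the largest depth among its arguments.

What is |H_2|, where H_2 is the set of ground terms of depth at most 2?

7265

Let N_k count ground terms of depth at most k. Each non-constant term of depth ≤ k is some function symbol applied to depth-≤(k−1) arguments, giving N_k = 5 + N_{k-1}^2 + N_{k-1} + N_{k-1}^2.
N_0 = 5
N_1 = 5 + 5^2 + 5 + 5^2 = 60
N_2 = 5 + 60^2 + 60 + 60^2 = 7265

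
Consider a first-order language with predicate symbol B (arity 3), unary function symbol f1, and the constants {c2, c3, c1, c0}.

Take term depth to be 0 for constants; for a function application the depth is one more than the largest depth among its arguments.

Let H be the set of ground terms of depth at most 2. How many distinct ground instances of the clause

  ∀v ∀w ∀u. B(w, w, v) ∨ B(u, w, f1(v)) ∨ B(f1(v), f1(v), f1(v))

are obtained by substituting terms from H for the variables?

1728

Ground terms of depth ≤ 2:
  Let N_k = |{terms of depth ≤ k}|. Then N_0 = 4 and N_k = 4 + N_{k-1} for k ≥ 1 (one summand per function symbol, arity giving the exponent).
  N_0 = 4
  N_1 = 4 + 4 = 8
  N_2 = 4 + 8 = 12
So there are 12 ground terms available for substitution.
Each of v, w, u ranges independently over the available ground terms, and distinct assignments produce distinct instances.
Number of ground instances = 12^3 = 1728.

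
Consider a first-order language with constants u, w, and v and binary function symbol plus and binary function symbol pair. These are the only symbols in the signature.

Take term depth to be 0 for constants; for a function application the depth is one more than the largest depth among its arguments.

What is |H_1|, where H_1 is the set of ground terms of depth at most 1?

21

Let N_k count ground terms of depth at most k. Each non-constant term of depth ≤ k is some function symbol applied to depth-≤(k−1) arguments, giving N_k = 3 + N_{k-1}^2 + N_{k-1}^2.
N_0 = 3
N_1 = 3 + 3^2 + 3^2 = 21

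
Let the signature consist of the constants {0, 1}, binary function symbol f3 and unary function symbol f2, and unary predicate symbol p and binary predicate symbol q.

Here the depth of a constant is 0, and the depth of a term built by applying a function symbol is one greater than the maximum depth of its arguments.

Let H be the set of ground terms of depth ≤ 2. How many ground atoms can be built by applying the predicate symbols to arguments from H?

5550

First count ground terms of depth ≤ 2.
Write N_k for the number of ground terms of depth ≤ k. A term of depth ≤ k is either a constant or a function symbol applied to arguments of depth ≤ k−1, so N_k = 2 + N_{k-1}^2 + N_{k-1}.
N_0 = 2
N_1 = 2 + 2^2 + 2 = 8
N_2 = 2 + 8^2 + 8 = 74
So |H| = 74.
Ground atoms are formed by filling each argument slot of a predicate with a term from H, so an r-ary predicate gives |H|^r atoms:
  p: 74;  q: 74^2 = 5476
Total ground atoms: 74 + 5476 = 5550.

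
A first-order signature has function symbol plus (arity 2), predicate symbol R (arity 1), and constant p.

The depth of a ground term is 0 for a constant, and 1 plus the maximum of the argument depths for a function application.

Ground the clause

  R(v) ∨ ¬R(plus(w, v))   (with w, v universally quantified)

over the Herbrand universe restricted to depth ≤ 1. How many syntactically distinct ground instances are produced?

Ground terms of depth ≤ 1:
  Write N_k for the number of ground terms of depth ≤ k. A term of depth ≤ k is either a constant or a function symbol applied to arguments of depth ≤ k−1, so N_k = 1 + N_{k-1}^2.
  N_0 = 1
  N_1 = 1 + 1^2 = 2
So there are 2 ground terms available for substitution.
Each of w, v ranges independently over the available ground terms, and distinct assignments produce distinct instances.
Number of ground instances = 2^2 = 4.

4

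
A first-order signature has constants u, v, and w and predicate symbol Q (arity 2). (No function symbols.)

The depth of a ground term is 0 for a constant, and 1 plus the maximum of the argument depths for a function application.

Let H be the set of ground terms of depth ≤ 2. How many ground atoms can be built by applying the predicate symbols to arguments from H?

9

First count ground terms of depth ≤ 2.
With no function symbols every ground term is a constant, so there are exactly 3 ground terms at every depth bound.
N_0 = 3
N_1 = 3
N_2 = 3
So |H| = 3.
Each predicate of arity r yields |H|^r ground atoms (one per choice of an r-tuple from H):
  Q: 3^2 = 9
Total ground atoms: 9.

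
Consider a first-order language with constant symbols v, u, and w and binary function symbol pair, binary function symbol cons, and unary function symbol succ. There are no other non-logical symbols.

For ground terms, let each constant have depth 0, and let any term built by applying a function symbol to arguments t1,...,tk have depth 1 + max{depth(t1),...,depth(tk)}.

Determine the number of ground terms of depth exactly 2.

Let N_k count ground terms of depth at most k. Each non-constant term of depth ≤ k is some function symbol applied to depth-≤(k−1) arguments, giving N_k = 3 + N_{k-1}^2 + N_{k-1}^2 + N_{k-1}.
N_0 = 3
N_1 = 3 + 3^2 + 3^2 + 3 = 24
N_2 = 3 + 24^2 + 24^2 + 24 = 1179
Terms of depth exactly 2: N_2 − N_1 = 1179 − 24 = 1155.

1155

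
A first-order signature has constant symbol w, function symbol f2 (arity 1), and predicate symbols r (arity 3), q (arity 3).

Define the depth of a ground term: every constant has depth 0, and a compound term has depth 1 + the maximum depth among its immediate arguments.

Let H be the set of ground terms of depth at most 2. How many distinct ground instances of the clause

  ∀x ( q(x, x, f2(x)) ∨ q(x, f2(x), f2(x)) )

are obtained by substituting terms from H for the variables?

3

Ground terms of depth ≤ 2:
  Let N_k count ground terms of depth at most k. Each non-constant term of depth ≤ k is some function symbol applied to depth-≤(k−1) arguments, giving N_k = 1 + N_{k-1}.
  N_0 = 1
  N_1 = 1 + 1 = 2
  N_2 = 1 + 2 = 3
So there are 3 ground terms available for substitution.
The variable x ranges independently over the available ground terms, and distinct assignments produce distinct instances.
Number of ground instances = 3.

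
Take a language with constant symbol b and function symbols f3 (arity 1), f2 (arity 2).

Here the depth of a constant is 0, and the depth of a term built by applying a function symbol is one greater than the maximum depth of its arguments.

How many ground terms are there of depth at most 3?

Write N_k for the number of ground terms of depth ≤ k. A term of depth ≤ k is either a constant or a function symbol applied to arguments of depth ≤ k−1, so N_k = 1 + N_{k-1} + N_{k-1}^2.
N_0 = 1
N_1 = 1 + 1 + 1^2 = 3
N_2 = 1 + 3 + 3^2 = 13
N_3 = 1 + 13 + 13^2 = 183

183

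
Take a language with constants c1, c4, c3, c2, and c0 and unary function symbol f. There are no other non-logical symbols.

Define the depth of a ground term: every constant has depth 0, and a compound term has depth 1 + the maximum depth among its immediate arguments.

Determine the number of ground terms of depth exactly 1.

If N_k denotes the number of depth-≤k ground terms, the 5 constants give N_0 = 5, and each function symbol of arity r contributes N_{k-1}^r new terms at level k: N_k = 5 + N_{k-1}.
N_0 = 5
N_1 = 5 + 5 = 10
Terms of depth exactly 1: N_1 − N_0 = 10 − 5 = 5.

5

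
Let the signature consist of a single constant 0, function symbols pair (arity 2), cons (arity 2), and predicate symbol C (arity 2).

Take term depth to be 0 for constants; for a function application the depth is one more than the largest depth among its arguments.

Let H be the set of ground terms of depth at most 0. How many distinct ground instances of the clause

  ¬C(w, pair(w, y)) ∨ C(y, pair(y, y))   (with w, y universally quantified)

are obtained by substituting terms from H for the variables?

Ground terms of depth ≤ 0:
  Write N_k for the number of ground terms of depth ≤ k. A term of depth ≤ k is either a constant or a function symbol applied to arguments of depth ≤ k−1, so N_k = 1 + N_{k-1}^2 + N_{k-1}^2.
  N_0 = 1
  Explicitly: 0.
So there is exactly 1 ground term available for substitution.
Each of w, y ranges independently over the available ground terms, and distinct assignments produce distinct instances.
Number of ground instances = 1^2 = 1.

1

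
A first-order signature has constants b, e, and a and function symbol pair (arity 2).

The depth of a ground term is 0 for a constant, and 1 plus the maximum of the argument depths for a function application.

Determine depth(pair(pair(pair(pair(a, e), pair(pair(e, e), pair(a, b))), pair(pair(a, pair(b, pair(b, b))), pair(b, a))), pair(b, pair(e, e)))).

6

depth(pair(a, e)) = 1 + max(0, 0) = 1
depth(pair(e, e)) = 1 + max(0, 0) = 1
depth(pair(a, b)) = 1 + max(0, 0) = 1
depth(pair(pair(e, e), pair(a, b))) = 1 + max(1, 1) = 2
depth(pair(pair(a, e), pair(pair(e, e), pair(a, b)))) = 1 + max(1, 2) = 3
depth(pair(b, b)) = 1 + max(0, 0) = 1
depth(pair(b, pair(b, b))) = 1 + max(0, 1) = 2
depth(pair(a, pair(b, pair(b, b)))) = 1 + max(0, 2) = 3
depth(pair(b, a)) = 1 + max(0, 0) = 1
depth(pair(pair(a, pair(b, pair(b, b))), pair(b, a))) = 1 + max(3, 1) = 4
depth(pair(pair(pair(a, e), pair(pair(e, e), pair(a, b))), pair(pair(a, pair(b, pair(b, b))), pair(b, a)))) = 1 + max(3, 4) = 5
depth(pair(b, pair(e, e))) = 1 + max(0, 1) = 2
depth(pair(pair(pair(pair(a, e), pair(pair(e, e), pair(a, b))), pair(pair(a, pair(b, pair(b, b))), pair(b, a))), pair(b, pair(e, e)))) = 1 + max(5, 2) = 6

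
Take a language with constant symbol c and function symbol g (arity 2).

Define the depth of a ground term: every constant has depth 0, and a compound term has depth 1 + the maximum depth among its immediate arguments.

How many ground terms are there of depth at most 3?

Let N_k = |{terms of depth ≤ k}|. Then N_0 = 1 and N_k = 1 + N_{k-1}^2 for k ≥ 1 (one summand per function symbol, arity giving the exponent).
N_0 = 1
N_1 = 1 + 1^2 = 2
N_2 = 1 + 2^2 = 5
N_3 = 1 + 5^2 = 26

26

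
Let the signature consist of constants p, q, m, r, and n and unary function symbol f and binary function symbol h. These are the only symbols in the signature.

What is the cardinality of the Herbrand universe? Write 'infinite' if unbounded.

The signature has at least one function symbol (f, arity 1) and at least one constant (p).
Iterating f gives infinitely many distinct ground terms: p, f(p), f(f(p)), ...
So the Herbrand universe is infinite.

infinite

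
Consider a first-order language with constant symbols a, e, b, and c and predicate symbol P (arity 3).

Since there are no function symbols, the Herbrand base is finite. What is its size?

64

With no function symbols, the Herbrand universe is just the 4 constants.
Ground atoms per predicate: P: 4^3 = 64.
Herbrand base size = 64 = 64.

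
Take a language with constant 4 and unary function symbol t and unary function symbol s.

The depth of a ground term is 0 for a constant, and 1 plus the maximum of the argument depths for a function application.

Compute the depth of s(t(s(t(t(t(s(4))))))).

7

depth(s(4)) = 1 + depth(4) = 1 + 0 = 1
depth(t(s(4))) = 1 + depth(s(4)) = 1 + 1 = 2
depth(t(t(s(4)))) = 1 + depth(t(s(4))) = 1 + 2 = 3
depth(t(t(t(s(4))))) = 1 + depth(t(t(s(4)))) = 1 + 3 = 4
depth(s(t(t(t(s(4)))))) = 1 + depth(t(t(t(s(4))))) = 1 + 4 = 5
depth(t(s(t(t(t(s(4))))))) = 1 + depth(s(t(t(t(s(4)))))) = 1 + 5 = 6
depth(s(t(s(t(t(t(s(4)))))))) = 1 + depth(t(s(t(t(t(s(4))))))) = 1 + 6 = 7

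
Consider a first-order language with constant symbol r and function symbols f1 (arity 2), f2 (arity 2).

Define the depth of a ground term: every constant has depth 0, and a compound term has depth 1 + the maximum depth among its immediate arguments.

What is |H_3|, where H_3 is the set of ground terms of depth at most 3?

Let N_k = |{terms of depth ≤ k}|. Then N_0 = 1 and N_k = 1 + N_{k-1}^2 + N_{k-1}^2 for k ≥ 1 (one summand per function symbol, arity giving the exponent).
N_0 = 1
N_1 = 1 + 1^2 + 1^2 = 3
N_2 = 1 + 3^2 + 3^2 = 19
N_3 = 1 + 19^2 + 19^2 = 723

723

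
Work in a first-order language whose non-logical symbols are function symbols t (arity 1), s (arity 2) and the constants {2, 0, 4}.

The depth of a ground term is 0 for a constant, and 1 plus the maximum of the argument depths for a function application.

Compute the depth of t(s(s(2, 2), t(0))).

3

depth(s(2, 2)) = 1 + max(0, 0) = 1
depth(t(0)) = 1 + depth(0) = 1 + 0 = 1
depth(s(s(2, 2), t(0))) = 1 + max(1, 1) = 2
depth(t(s(s(2, 2), t(0)))) = 1 + depth(s(s(2, 2), t(0))) = 1 + 2 = 3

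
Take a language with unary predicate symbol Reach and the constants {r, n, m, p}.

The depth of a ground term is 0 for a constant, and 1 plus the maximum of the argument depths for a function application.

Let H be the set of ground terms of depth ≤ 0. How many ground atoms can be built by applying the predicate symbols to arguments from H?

First count ground terms of depth ≤ 0.
With no function symbols every ground term is a constant, so there are exactly 4 ground terms at every depth bound.
N_0 = 4
So |H| = 4.
For each predicate symbol, the number of ground atoms is |H| raised to its arity; summing:
  Reach: 4
Total ground atoms: 4.

4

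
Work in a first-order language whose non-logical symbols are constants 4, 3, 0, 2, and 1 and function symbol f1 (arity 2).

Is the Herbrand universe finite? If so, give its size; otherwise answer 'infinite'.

infinite

The signature has at least one function symbol (f1, arity 2) and at least one constant (4).
Iterating f1 gives infinitely many distinct ground terms: 4, f1(4, 4), f1(f1(4, 4), f1(4, 4)), ...
So the Herbrand universe is infinite.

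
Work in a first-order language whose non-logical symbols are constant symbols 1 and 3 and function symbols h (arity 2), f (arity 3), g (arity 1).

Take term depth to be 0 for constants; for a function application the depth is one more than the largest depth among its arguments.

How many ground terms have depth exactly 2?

Let N_k = |{terms of depth ≤ k}|. Then N_0 = 2 and N_k = 2 + N_{k-1}^2 + N_{k-1}^3 + N_{k-1} for k ≥ 1 (one summand per function symbol, arity giving the exponent).
N_0 = 2
N_1 = 2 + 2^2 + 2^3 + 2 = 16
N_2 = 2 + 16^2 + 16^3 + 16 = 4370
Terms of depth exactly 2: N_2 − N_1 = 4370 − 16 = 4354.

4354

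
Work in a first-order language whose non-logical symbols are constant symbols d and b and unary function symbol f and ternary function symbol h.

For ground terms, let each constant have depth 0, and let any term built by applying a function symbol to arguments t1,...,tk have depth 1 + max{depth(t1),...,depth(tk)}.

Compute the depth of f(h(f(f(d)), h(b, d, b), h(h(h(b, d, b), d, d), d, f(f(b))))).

5

depth(f(d)) = 1 + depth(d) = 1 + 0 = 1
depth(f(f(d))) = 1 + depth(f(d)) = 1 + 1 = 2
depth(h(b, d, b)) = 1 + max(0, 0, 0) = 1
depth(h(h(b, d, b), d, d)) = 1 + max(1, 0, 0) = 2
depth(f(b)) = 1 + depth(b) = 1 + 0 = 1
depth(f(f(b))) = 1 + depth(f(b)) = 1 + 1 = 2
depth(h(h(h(b, d, b), d, d), d, f(f(b)))) = 1 + max(2, 0, 2) = 3
depth(h(f(f(d)), h(b, d, b), h(h(h(b, d, b), d, d), d, f(f(b))))) = 1 + max(2, 1, 3) = 4
depth(f(h(f(f(d)), h(b, d, b), h(h(h(b, d, b), d, d), d, f(f(b)))))) = 1 + depth(h(f(f(d)), h(b, d, b), h(h(h(b, d, b), d, d), d, f(f(b))))) = 1 + 4 = 5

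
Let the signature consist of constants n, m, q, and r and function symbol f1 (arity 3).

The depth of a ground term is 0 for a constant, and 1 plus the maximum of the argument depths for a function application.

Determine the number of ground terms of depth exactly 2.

Let N_k = |{terms of depth ≤ k}|. Then N_0 = 4 and N_k = 4 + N_{k-1}^3 for k ≥ 1 (one summand per function symbol, arity giving the exponent).
N_0 = 4
N_1 = 4 + 4^3 = 68
N_2 = 4 + 68^3 = 314436
Terms of depth exactly 2: N_2 − N_1 = 314436 − 68 = 314368.

314368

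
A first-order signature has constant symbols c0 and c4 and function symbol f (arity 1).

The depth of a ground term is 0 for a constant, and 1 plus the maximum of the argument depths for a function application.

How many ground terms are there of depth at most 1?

Write N_k for the number of ground terms of depth ≤ k. A term of depth ≤ k is either a constant or a function symbol applied to arguments of depth ≤ k−1, so N_k = 2 + N_{k-1}.
N_0 = 2
N_1 = 2 + 2 = 4

4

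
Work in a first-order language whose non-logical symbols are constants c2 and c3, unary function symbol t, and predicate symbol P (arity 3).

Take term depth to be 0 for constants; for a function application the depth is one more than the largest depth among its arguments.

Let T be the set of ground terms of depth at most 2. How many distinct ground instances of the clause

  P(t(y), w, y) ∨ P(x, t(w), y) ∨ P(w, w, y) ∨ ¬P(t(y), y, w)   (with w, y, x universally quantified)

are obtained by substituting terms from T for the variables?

Ground terms of depth ≤ 2:
  If N_k denotes the number of depth-≤k ground terms, the 2 constants give N_0 = 2, and each function symbol of arity r contributes N_{k-1}^r new terms at level k: N_k = 2 + N_{k-1}.
  N_0 = 2
  N_1 = 2 + 2 = 4
  N_2 = 2 + 4 = 6
  Explicitly: c2, c3, t(c2), t(c3), t(t(c2)), t(t(c3)).
So there are 6 ground terms available for substitution.
The clause has 3 distinct variables (w, y, x), each appearing in the body. In the free term algebra distinct substitutions yield syntactically distinct ground instances.
Number of ground instances = 6^3 = 216.

216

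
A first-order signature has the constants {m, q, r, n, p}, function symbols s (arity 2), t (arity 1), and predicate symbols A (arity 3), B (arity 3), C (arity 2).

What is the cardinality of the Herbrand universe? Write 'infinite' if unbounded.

infinite

The signature has at least one function symbol (s, arity 2) and at least one constant (m).
Iterating s gives infinitely many distinct ground terms: m, s(m, m), s(s(m, m), s(m, m)), ...
So the Herbrand universe is infinite.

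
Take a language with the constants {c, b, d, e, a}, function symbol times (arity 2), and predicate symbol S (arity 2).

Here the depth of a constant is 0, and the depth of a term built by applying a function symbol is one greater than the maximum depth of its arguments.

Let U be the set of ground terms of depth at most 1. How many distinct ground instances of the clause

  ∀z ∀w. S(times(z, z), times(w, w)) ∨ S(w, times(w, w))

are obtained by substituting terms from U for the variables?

Ground terms of depth ≤ 1:
  Write N_k for the number of ground terms of depth ≤ k. A term of depth ≤ k is either a constant or a function symbol applied to arguments of depth ≤ k−1, so N_k = 5 + N_{k-1}^2.
  N_0 = 5
  N_1 = 5 + 5^2 = 30
So there are 30 ground terms available for substitution.
The clause has 2 distinct variables (z, w), each appearing in the body. In the free term algebra distinct substitutions yield syntactically distinct ground instances.
Number of ground instances = 30^2 = 900.

900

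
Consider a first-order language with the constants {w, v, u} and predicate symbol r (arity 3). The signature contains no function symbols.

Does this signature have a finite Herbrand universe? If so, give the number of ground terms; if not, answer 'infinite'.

3

There are no function symbols, so every ground term is one of the 3 constants.
The Herbrand universe is {w, v, u}, which is finite with 3 elements.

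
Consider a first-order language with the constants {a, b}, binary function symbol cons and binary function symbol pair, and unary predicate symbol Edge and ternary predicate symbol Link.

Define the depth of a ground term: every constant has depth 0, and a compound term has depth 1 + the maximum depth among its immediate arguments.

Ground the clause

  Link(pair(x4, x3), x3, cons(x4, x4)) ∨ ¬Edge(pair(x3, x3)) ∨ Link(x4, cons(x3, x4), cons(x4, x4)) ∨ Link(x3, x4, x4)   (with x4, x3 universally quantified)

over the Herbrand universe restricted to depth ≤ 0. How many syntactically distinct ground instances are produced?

Ground terms of depth ≤ 0:
  Let N_k = |{terms of depth ≤ k}|. Then N_0 = 2 and N_k = 2 + N_{k-1}^2 + N_{k-1}^2 for k ≥ 1 (one summand per function symbol, arity giving the exponent).
  N_0 = 2
  Explicitly: a, b.
So there are 2 ground terms available for substitution.
There are 2 variables to instantiate (x4, x3), each occurring in at least one literal, so different choices give different ground instances.
Number of ground instances = 2^2 = 4.

4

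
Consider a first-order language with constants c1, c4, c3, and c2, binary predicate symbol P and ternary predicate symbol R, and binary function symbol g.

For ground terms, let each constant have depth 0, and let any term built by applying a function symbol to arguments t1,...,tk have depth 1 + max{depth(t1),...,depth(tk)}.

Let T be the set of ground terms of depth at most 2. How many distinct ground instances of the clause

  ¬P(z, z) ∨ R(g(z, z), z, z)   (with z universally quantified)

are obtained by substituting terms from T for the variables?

Ground terms of depth ≤ 2:
  Write N_k for the number of ground terms of depth ≤ k. A term of depth ≤ k is either a constant or a function symbol applied to arguments of depth ≤ k−1, so N_k = 4 + N_{k-1}^2.
  N_0 = 4
  N_1 = 4 + 4^2 = 20
  N_2 = 4 + 20^2 = 404
So there are 404 ground terms available for substitution.
There is 1 variable to instantiate (z),  occurring in at least one literal, so different choices give different ground instances.
Number of ground instances = 404.

404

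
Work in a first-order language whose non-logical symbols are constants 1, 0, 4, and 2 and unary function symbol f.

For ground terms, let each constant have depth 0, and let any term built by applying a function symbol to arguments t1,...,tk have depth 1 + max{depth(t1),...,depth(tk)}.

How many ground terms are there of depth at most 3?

16

Let N_k = |{terms of depth ≤ k}|. Then N_0 = 4 and N_k = 4 + N_{k-1} for k ≥ 1 (one summand per function symbol, arity giving the exponent).
N_0 = 4
N_1 = 4 + 4 = 8
N_2 = 4 + 8 = 12
N_3 = 4 + 12 = 16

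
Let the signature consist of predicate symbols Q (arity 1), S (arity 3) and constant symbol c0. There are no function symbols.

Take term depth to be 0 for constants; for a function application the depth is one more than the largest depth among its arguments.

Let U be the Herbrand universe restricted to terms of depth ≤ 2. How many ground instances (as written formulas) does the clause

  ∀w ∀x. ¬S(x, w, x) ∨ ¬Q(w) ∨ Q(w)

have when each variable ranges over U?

1

Ground terms of depth ≤ 2:
  With no function symbols every ground term is a constant, so there is exactly 1 ground term at every depth bound.
  N_0 = 1
  N_1 = 1
  N_2 = 1
  Explicitly: c0.
So there is exactly 1 ground term available for substitution.
The body mentions every one of the 2 quantified variables; since ground terms form a free algebra, no two substitutions collapse to the same formula.
Number of ground instances = 1^2 = 1.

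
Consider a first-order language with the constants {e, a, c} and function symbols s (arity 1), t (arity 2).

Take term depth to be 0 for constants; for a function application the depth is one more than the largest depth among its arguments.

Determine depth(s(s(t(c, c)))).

3

depth(t(c, c)) = 1 + max(0, 0) = 1
depth(s(t(c, c))) = 1 + depth(t(c, c)) = 1 + 1 = 2
depth(s(s(t(c, c)))) = 1 + depth(s(t(c, c))) = 1 + 2 = 3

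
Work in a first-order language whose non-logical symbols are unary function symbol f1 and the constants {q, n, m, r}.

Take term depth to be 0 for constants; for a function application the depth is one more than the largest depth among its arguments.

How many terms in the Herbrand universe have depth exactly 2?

Let N_k count ground terms of depth at most k. Each non-constant term of depth ≤ k is some function symbol applied to depth-≤(k−1) arguments, giving N_k = 4 + N_{k-1}.
N_0 = 4
N_1 = 4 + 4 = 8
N_2 = 4 + 8 = 12
Terms of depth exactly 2: N_2 − N_1 = 12 − 8 = 4.

4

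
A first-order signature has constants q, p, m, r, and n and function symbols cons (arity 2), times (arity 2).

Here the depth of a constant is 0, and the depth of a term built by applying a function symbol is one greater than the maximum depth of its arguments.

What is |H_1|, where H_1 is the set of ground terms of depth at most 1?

55

Write N_k for the number of ground terms of depth ≤ k. A term of depth ≤ k is either a constant or a function symbol applied to arguments of depth ≤ k−1, so N_k = 5 + N_{k-1}^2 + N_{k-1}^2.
N_0 = 5
N_1 = 5 + 5^2 + 5^2 = 55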